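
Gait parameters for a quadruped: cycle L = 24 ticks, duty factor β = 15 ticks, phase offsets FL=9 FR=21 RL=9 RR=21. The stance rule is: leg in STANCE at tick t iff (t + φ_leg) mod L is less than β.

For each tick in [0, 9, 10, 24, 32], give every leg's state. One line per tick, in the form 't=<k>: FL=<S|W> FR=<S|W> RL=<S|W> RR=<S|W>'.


t=0: phase=(9,21,9,21) vs β=15 → FL=S FR=W RL=S RR=W
t=9: phase=(18,6,18,6) vs β=15 → FL=W FR=S RL=W RR=S
t=10: phase=(19,7,19,7) vs β=15 → FL=W FR=S RL=W RR=S
t=24: phase=(9,21,9,21) vs β=15 → FL=S FR=W RL=S RR=W
t=32: phase=(17,5,17,5) vs β=15 → FL=W FR=S RL=W RR=S

t=0: FL=S FR=W RL=S RR=W
t=9: FL=W FR=S RL=W RR=S
t=10: FL=W FR=S RL=W RR=S
t=24: FL=S FR=W RL=S RR=W
t=32: FL=W FR=S RL=W RR=S


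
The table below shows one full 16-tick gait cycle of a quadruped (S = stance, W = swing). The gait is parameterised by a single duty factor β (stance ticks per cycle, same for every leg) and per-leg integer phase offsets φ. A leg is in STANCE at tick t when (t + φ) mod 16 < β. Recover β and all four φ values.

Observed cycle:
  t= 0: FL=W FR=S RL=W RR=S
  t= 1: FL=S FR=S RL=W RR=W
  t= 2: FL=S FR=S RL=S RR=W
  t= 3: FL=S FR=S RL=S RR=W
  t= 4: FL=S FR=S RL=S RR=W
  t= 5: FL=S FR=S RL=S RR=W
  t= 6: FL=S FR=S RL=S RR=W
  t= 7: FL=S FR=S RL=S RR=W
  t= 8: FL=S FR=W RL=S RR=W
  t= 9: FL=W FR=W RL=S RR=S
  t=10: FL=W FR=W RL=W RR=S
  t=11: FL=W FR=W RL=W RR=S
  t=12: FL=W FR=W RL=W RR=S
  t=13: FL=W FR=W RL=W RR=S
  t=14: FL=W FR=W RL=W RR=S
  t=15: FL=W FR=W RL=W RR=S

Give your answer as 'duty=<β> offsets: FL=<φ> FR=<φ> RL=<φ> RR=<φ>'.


duty β = stance ticks per leg = 8
FL: stance ticks = 8; W→S at t=1 → φ=15
FR: stance ticks = 8; W→S at t=0 → φ=0
RL: stance ticks = 8; W→S at t=2 → φ=14
RR: stance ticks = 8; W→S at t=9 → φ=7

duty=8 offsets: FL=15 FR=0 RL=14 RR=7


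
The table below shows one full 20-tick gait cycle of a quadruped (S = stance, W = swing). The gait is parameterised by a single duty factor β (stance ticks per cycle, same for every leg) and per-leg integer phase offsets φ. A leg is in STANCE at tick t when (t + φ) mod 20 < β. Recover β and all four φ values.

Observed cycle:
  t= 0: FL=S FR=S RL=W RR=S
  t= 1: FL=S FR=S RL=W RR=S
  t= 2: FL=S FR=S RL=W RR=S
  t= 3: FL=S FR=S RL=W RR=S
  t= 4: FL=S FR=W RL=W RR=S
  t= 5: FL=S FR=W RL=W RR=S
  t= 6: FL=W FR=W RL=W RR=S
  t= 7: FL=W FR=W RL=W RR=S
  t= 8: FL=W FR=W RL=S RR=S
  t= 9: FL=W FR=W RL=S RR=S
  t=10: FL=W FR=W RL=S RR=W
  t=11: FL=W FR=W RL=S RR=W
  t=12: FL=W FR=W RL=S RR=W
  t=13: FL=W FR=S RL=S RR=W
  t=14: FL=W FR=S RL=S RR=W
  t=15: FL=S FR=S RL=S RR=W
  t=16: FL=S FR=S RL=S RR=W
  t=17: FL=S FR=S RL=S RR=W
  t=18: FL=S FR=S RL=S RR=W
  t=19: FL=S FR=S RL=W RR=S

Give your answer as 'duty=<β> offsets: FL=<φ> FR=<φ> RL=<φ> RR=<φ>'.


duty=11 offsets: FL=5 FR=7 RL=12 RR=1

duty β = stance ticks per leg = 11
FL: stance ticks = 11; W→S at t=15 → φ=5
FR: stance ticks = 11; W→S at t=13 → φ=7
RL: stance ticks = 11; W→S at t=8 → φ=12
RR: stance ticks = 11; W→S at t=19 → φ=1


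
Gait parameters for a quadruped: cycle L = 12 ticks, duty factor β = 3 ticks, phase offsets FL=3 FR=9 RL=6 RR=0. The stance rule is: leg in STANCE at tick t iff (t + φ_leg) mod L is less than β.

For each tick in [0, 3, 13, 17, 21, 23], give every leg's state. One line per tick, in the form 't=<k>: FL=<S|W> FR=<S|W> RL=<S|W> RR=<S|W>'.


t=0: phase=(3,9,6,0) vs β=3 → FL=W FR=W RL=W RR=S
t=3: phase=(6,0,9,3) vs β=3 → FL=W FR=S RL=W RR=W
t=13: phase=(4,10,7,1) vs β=3 → FL=W FR=W RL=W RR=S
t=17: phase=(8,2,11,5) vs β=3 → FL=W FR=S RL=W RR=W
t=21: phase=(0,6,3,9) vs β=3 → FL=S FR=W RL=W RR=W
t=23: phase=(2,8,5,11) vs β=3 → FL=S FR=W RL=W RR=W

t=0: FL=W FR=W RL=W RR=S
t=3: FL=W FR=S RL=W RR=W
t=13: FL=W FR=W RL=W RR=S
t=17: FL=W FR=S RL=W RR=W
t=21: FL=S FR=W RL=W RR=W
t=23: FL=S FR=W RL=W RR=W


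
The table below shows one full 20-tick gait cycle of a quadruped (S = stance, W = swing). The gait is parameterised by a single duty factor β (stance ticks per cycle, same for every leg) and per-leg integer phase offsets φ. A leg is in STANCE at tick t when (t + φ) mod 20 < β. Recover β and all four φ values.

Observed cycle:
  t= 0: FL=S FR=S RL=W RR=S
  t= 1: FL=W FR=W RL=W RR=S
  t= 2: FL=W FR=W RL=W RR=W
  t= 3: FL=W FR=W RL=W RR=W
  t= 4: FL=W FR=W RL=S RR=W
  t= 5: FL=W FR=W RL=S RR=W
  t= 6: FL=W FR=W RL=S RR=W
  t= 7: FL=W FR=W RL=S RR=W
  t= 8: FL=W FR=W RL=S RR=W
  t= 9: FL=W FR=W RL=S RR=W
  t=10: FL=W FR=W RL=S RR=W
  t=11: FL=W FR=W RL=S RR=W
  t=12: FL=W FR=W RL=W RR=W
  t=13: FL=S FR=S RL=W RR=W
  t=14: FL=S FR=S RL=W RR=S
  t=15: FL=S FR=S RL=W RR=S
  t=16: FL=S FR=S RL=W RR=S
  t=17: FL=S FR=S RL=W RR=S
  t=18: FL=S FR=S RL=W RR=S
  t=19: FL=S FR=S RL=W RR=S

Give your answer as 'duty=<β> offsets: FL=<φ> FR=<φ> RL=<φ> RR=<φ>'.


duty=8 offsets: FL=7 FR=7 RL=16 RR=6

duty β = stance ticks per leg = 8
FL: stance ticks = 8; W→S at t=13 → φ=7
FR: stance ticks = 8; W→S at t=13 → φ=7
RL: stance ticks = 8; W→S at t=4 → φ=16
RR: stance ticks = 8; W→S at t=14 → φ=6


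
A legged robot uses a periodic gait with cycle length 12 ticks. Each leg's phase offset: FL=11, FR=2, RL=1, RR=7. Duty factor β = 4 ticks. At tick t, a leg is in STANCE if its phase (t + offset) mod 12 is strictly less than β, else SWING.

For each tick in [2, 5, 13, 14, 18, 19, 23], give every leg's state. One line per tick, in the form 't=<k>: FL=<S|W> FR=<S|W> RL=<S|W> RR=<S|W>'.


t=2: phase=(1,4,3,9) vs β=4 → FL=S FR=W RL=S RR=W
t=5: phase=(4,7,6,0) vs β=4 → FL=W FR=W RL=W RR=S
t=13: phase=(0,3,2,8) vs β=4 → FL=S FR=S RL=S RR=W
t=14: phase=(1,4,3,9) vs β=4 → FL=S FR=W RL=S RR=W
t=18: phase=(5,8,7,1) vs β=4 → FL=W FR=W RL=W RR=S
t=19: phase=(6,9,8,2) vs β=4 → FL=W FR=W RL=W RR=S
t=23: phase=(10,1,0,6) vs β=4 → FL=W FR=S RL=S RR=W

t=2: FL=S FR=W RL=S RR=W
t=5: FL=W FR=W RL=W RR=S
t=13: FL=S FR=S RL=S RR=W
t=14: FL=S FR=W RL=S RR=W
t=18: FL=W FR=W RL=W RR=S
t=19: FL=W FR=W RL=W RR=S
t=23: FL=W FR=S RL=S RR=W


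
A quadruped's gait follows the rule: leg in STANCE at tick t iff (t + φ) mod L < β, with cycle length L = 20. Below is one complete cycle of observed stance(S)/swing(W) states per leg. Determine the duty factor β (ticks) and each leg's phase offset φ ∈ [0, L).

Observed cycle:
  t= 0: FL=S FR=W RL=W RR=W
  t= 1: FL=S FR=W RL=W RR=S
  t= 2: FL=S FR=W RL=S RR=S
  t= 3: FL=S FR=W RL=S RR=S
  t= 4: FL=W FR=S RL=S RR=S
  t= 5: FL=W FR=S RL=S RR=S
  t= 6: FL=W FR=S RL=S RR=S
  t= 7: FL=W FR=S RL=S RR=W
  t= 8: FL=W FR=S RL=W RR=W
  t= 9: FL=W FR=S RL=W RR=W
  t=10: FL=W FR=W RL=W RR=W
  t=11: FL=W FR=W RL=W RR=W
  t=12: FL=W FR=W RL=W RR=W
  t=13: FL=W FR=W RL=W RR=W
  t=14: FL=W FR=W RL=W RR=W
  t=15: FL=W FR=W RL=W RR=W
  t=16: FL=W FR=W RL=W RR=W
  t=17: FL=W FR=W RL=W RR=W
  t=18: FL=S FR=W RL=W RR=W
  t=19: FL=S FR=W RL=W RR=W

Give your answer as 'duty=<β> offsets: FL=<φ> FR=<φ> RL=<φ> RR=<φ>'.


duty=6 offsets: FL=2 FR=16 RL=18 RR=19

duty β = stance ticks per leg = 6
FL: stance ticks = 6; W→S at t=18 → φ=2
FR: stance ticks = 6; W→S at t=4 → φ=16
RL: stance ticks = 6; W→S at t=2 → φ=18
RR: stance ticks = 6; W→S at t=1 → φ=19


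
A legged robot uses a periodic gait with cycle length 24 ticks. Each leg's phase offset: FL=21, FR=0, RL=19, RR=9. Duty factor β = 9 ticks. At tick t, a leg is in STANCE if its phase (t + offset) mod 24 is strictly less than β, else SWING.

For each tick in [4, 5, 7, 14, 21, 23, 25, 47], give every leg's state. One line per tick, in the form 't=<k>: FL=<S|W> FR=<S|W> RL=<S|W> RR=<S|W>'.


t=4: phase=(1,4,23,13) vs β=9 → FL=S FR=S RL=W RR=W
t=5: phase=(2,5,0,14) vs β=9 → FL=S FR=S RL=S RR=W
t=7: phase=(4,7,2,16) vs β=9 → FL=S FR=S RL=S RR=W
t=14: phase=(11,14,9,23) vs β=9 → FL=W FR=W RL=W RR=W
t=21: phase=(18,21,16,6) vs β=9 → FL=W FR=W RL=W RR=S
t=23: phase=(20,23,18,8) vs β=9 → FL=W FR=W RL=W RR=S
t=25: phase=(22,1,20,10) vs β=9 → FL=W FR=S RL=W RR=W
t=47: phase=(20,23,18,8) vs β=9 → FL=W FR=W RL=W RR=S

t=4: FL=S FR=S RL=W RR=W
t=5: FL=S FR=S RL=S RR=W
t=7: FL=S FR=S RL=S RR=W
t=14: FL=W FR=W RL=W RR=W
t=21: FL=W FR=W RL=W RR=S
t=23: FL=W FR=W RL=W RR=S
t=25: FL=W FR=S RL=W RR=W
t=47: FL=W FR=W RL=W RR=S


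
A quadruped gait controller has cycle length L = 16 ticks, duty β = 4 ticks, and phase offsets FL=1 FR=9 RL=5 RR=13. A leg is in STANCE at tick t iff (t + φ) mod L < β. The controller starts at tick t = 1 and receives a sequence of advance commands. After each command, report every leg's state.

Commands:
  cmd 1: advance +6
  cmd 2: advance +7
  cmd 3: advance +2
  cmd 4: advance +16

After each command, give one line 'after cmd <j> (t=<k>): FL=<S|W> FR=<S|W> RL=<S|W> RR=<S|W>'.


start t=1: FL=S FR=W RL=W RR=W
cmd 1: advance +6 → t=7, phase=(8,0,12,4) → FL=W FR=S RL=W RR=W
cmd 2: advance +7 → t=14, phase=(15,7,3,11) → FL=W FR=W RL=S RR=W
cmd 3: advance +2 → t=16, phase=(1,9,5,13) → FL=S FR=W RL=W RR=W
cmd 4: advance +16 → t=32, phase=(1,9,5,13) → FL=S FR=W RL=W RR=W

after cmd 1 (t=7): FL=W FR=S RL=W RR=W
after cmd 2 (t=14): FL=W FR=W RL=S RR=W
after cmd 3 (t=16): FL=S FR=W RL=W RR=W
after cmd 4 (t=32): FL=S FR=W RL=W RR=W


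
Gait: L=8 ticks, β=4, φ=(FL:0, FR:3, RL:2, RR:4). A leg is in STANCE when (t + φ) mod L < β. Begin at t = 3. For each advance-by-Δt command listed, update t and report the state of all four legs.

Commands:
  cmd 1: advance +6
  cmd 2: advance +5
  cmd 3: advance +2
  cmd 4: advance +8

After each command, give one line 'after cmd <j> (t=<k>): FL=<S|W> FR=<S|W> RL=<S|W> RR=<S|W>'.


after cmd 1 (t=9): FL=S FR=W RL=S RR=W
after cmd 2 (t=14): FL=W FR=S RL=S RR=S
after cmd 3 (t=16): FL=S FR=S RL=S RR=W
after cmd 4 (t=24): FL=S FR=S RL=S RR=W

start t=3: FL=S FR=W RL=W RR=W
cmd 1: advance +6 → t=9, phase=(1,4,3,5) → FL=S FR=W RL=S RR=W
cmd 2: advance +5 → t=14, phase=(6,1,0,2) → FL=W FR=S RL=S RR=S
cmd 3: advance +2 → t=16, phase=(0,3,2,4) → FL=S FR=S RL=S RR=W
cmd 4: advance +8 → t=24, phase=(0,3,2,4) → FL=S FR=S RL=S RR=W


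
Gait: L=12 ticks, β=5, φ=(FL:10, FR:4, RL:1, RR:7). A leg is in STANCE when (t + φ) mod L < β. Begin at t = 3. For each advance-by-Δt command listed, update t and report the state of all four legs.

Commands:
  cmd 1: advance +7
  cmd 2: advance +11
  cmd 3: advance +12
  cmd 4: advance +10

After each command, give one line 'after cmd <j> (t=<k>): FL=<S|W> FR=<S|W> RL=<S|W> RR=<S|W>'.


after cmd 1 (t=10): FL=W FR=S RL=W RR=W
after cmd 2 (t=21): FL=W FR=S RL=W RR=S
after cmd 3 (t=33): FL=W FR=S RL=W RR=S
after cmd 4 (t=43): FL=W FR=W RL=W RR=S

start t=3: FL=S FR=W RL=S RR=W
cmd 1: advance +7 → t=10, phase=(8,2,11,5) → FL=W FR=S RL=W RR=W
cmd 2: advance +11 → t=21, phase=(7,1,10,4) → FL=W FR=S RL=W RR=S
cmd 3: advance +12 → t=33, phase=(7,1,10,4) → FL=W FR=S RL=W RR=S
cmd 4: advance +10 → t=43, phase=(5,11,8,2) → FL=W FR=W RL=W RR=S


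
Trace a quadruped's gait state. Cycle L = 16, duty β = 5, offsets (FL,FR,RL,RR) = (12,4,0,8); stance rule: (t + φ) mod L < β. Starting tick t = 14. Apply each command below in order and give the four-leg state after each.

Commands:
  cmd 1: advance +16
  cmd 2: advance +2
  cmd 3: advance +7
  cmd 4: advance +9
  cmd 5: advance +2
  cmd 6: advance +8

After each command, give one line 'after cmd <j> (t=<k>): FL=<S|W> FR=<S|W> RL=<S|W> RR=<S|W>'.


start t=14: FL=W FR=S RL=W RR=W
cmd 1: advance +16 → t=30, phase=(10,2,14,6) → FL=W FR=S RL=W RR=W
cmd 2: advance +2 → t=32, phase=(12,4,0,8) → FL=W FR=S RL=S RR=W
cmd 3: advance +7 → t=39, phase=(3,11,7,15) → FL=S FR=W RL=W RR=W
cmd 4: advance +9 → t=48, phase=(12,4,0,8) → FL=W FR=S RL=S RR=W
cmd 5: advance +2 → t=50, phase=(14,6,2,10) → FL=W FR=W RL=S RR=W
cmd 6: advance +8 → t=58, phase=(6,14,10,2) → FL=W FR=W RL=W RR=S

after cmd 1 (t=30): FL=W FR=S RL=W RR=W
after cmd 2 (t=32): FL=W FR=S RL=S RR=W
after cmd 3 (t=39): FL=S FR=W RL=W RR=W
after cmd 4 (t=48): FL=W FR=S RL=S RR=W
after cmd 5 (t=50): FL=W FR=W RL=S RR=W
after cmd 6 (t=58): FL=W FR=W RL=W RR=S


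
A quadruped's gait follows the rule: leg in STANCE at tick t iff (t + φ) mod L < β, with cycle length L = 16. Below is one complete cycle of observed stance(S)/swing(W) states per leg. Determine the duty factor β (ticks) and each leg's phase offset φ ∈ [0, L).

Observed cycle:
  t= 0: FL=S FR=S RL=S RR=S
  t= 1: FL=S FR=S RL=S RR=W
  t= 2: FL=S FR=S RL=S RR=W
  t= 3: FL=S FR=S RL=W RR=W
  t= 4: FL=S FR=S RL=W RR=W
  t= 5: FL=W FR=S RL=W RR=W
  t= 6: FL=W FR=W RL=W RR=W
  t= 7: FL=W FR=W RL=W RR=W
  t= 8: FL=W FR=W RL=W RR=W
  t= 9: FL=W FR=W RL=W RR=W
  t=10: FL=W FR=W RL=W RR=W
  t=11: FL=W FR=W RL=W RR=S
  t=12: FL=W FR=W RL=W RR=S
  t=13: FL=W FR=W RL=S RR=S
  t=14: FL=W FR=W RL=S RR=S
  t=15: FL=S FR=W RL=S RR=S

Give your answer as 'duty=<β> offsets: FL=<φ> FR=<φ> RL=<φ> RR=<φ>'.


duty=6 offsets: FL=1 FR=0 RL=3 RR=5

duty β = stance ticks per leg = 6
FL: stance ticks = 6; W→S at t=15 → φ=1
FR: stance ticks = 6; W→S at t=0 → φ=0
RL: stance ticks = 6; W→S at t=13 → φ=3
RR: stance ticks = 6; W→S at t=11 → φ=5


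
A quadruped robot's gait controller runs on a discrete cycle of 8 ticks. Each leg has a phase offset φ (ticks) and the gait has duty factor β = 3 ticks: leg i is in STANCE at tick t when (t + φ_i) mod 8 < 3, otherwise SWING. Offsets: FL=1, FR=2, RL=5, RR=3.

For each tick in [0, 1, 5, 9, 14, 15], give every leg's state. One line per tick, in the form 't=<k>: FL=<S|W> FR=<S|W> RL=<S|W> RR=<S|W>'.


t=0: phase=(1,2,5,3) vs β=3 → FL=S FR=S RL=W RR=W
t=1: phase=(2,3,6,4) vs β=3 → FL=S FR=W RL=W RR=W
t=5: phase=(6,7,2,0) vs β=3 → FL=W FR=W RL=S RR=S
t=9: phase=(2,3,6,4) vs β=3 → FL=S FR=W RL=W RR=W
t=14: phase=(7,0,3,1) vs β=3 → FL=W FR=S RL=W RR=S
t=15: phase=(0,1,4,2) vs β=3 → FL=S FR=S RL=W RR=S

t=0: FL=S FR=S RL=W RR=W
t=1: FL=S FR=W RL=W RR=W
t=5: FL=W FR=W RL=S RR=S
t=9: FL=S FR=W RL=W RR=W
t=14: FL=W FR=S RL=W RR=S
t=15: FL=S FR=S RL=W RR=S


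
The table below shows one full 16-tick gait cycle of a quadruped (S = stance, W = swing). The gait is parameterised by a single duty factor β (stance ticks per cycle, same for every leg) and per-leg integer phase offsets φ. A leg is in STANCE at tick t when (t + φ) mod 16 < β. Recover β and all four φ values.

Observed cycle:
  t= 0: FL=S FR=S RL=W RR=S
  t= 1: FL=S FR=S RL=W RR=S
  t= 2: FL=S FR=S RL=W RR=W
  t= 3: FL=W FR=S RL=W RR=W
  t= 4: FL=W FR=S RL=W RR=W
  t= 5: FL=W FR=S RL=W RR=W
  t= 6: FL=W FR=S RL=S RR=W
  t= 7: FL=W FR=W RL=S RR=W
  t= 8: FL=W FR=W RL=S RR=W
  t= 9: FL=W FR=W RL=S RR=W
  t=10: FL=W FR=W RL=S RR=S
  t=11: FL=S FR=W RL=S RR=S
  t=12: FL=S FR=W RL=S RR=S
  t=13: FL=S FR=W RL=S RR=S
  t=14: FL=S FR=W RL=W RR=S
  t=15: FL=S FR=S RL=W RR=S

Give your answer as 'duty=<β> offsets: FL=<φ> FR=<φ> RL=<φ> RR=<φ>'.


duty=8 offsets: FL=5 FR=1 RL=10 RR=6

duty β = stance ticks per leg = 8
FL: stance ticks = 8; W→S at t=11 → φ=5
FR: stance ticks = 8; W→S at t=15 → φ=1
RL: stance ticks = 8; W→S at t=6 → φ=10
RR: stance ticks = 8; W→S at t=10 → φ=6


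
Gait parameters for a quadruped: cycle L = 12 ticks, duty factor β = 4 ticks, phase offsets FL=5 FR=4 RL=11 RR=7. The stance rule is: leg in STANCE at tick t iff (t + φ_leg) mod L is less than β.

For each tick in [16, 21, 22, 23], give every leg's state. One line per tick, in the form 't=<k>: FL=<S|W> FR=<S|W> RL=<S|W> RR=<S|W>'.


t=16: FL=W FR=W RL=S RR=W
t=21: FL=S FR=S RL=W RR=W
t=22: FL=S FR=S RL=W RR=W
t=23: FL=W FR=S RL=W RR=W

t=16: phase=(9,8,3,11) vs β=4 → FL=W FR=W RL=S RR=W
t=21: phase=(2,1,8,4) vs β=4 → FL=S FR=S RL=W RR=W
t=22: phase=(3,2,9,5) vs β=4 → FL=S FR=S RL=W RR=W
t=23: phase=(4,3,10,6) vs β=4 → FL=W FR=S RL=W RR=W


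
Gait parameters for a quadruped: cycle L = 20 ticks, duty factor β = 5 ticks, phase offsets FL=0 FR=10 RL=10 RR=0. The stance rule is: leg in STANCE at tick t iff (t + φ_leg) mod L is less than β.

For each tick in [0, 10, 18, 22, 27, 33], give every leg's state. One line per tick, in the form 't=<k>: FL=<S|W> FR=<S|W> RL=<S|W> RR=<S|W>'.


t=0: phase=(0,10,10,0) vs β=5 → FL=S FR=W RL=W RR=S
t=10: phase=(10,0,0,10) vs β=5 → FL=W FR=S RL=S RR=W
t=18: phase=(18,8,8,18) vs β=5 → FL=W FR=W RL=W RR=W
t=22: phase=(2,12,12,2) vs β=5 → FL=S FR=W RL=W RR=S
t=27: phase=(7,17,17,7) vs β=5 → FL=W FR=W RL=W RR=W
t=33: phase=(13,3,3,13) vs β=5 → FL=W FR=S RL=S RR=W

t=0: FL=S FR=W RL=W RR=S
t=10: FL=W FR=S RL=S RR=W
t=18: FL=W FR=W RL=W RR=W
t=22: FL=S FR=W RL=W RR=S
t=27: FL=W FR=W RL=W RR=W
t=33: FL=W FR=S RL=S RR=W


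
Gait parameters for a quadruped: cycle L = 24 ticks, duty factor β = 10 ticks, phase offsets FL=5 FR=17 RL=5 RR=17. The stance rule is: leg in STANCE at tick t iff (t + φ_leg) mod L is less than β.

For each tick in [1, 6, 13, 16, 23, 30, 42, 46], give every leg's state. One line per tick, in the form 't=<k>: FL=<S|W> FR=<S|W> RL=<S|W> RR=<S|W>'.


t=1: phase=(6,18,6,18) vs β=10 → FL=S FR=W RL=S RR=W
t=6: phase=(11,23,11,23) vs β=10 → FL=W FR=W RL=W RR=W
t=13: phase=(18,6,18,6) vs β=10 → FL=W FR=S RL=W RR=S
t=16: phase=(21,9,21,9) vs β=10 → FL=W FR=S RL=W RR=S
t=23: phase=(4,16,4,16) vs β=10 → FL=S FR=W RL=S RR=W
t=30: phase=(11,23,11,23) vs β=10 → FL=W FR=W RL=W RR=W
t=42: phase=(23,11,23,11) vs β=10 → FL=W FR=W RL=W RR=W
t=46: phase=(3,15,3,15) vs β=10 → FL=S FR=W RL=S RR=W

t=1: FL=S FR=W RL=S RR=W
t=6: FL=W FR=W RL=W RR=W
t=13: FL=W FR=S RL=W RR=S
t=16: FL=W FR=S RL=W RR=S
t=23: FL=S FR=W RL=S RR=W
t=30: FL=W FR=W RL=W RR=W
t=42: FL=W FR=W RL=W RR=W
t=46: FL=S FR=W RL=S RR=W


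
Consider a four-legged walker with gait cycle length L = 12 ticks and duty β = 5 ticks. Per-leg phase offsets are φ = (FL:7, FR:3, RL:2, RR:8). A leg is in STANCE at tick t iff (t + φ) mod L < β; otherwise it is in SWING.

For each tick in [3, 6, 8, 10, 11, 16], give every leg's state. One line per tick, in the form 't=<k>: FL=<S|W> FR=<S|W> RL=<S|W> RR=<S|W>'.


t=3: phase=(10,6,5,11) vs β=5 → FL=W FR=W RL=W RR=W
t=6: phase=(1,9,8,2) vs β=5 → FL=S FR=W RL=W RR=S
t=8: phase=(3,11,10,4) vs β=5 → FL=S FR=W RL=W RR=S
t=10: phase=(5,1,0,6) vs β=5 → FL=W FR=S RL=S RR=W
t=11: phase=(6,2,1,7) vs β=5 → FL=W FR=S RL=S RR=W
t=16: phase=(11,7,6,0) vs β=5 → FL=W FR=W RL=W RR=S

t=3: FL=W FR=W RL=W RR=W
t=6: FL=S FR=W RL=W RR=S
t=8: FL=S FR=W RL=W RR=S
t=10: FL=W FR=S RL=S RR=W
t=11: FL=W FR=S RL=S RR=W
t=16: FL=W FR=W RL=W RR=S


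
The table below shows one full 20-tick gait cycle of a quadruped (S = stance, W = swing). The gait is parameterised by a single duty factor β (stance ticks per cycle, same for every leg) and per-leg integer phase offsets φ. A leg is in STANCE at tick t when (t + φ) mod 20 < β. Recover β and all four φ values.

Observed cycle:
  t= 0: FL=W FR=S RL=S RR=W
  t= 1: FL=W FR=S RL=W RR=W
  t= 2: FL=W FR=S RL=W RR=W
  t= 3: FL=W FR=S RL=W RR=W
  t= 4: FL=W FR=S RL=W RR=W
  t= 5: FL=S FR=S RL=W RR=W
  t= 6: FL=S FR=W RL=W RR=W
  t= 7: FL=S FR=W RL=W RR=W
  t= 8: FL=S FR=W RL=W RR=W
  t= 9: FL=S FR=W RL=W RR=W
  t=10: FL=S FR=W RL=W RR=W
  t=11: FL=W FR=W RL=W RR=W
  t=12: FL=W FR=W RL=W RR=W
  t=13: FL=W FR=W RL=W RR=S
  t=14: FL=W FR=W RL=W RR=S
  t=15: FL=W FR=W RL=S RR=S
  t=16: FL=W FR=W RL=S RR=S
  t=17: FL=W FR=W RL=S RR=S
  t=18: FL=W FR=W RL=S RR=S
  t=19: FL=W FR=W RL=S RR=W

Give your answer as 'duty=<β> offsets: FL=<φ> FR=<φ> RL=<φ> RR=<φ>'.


duty=6 offsets: FL=15 FR=0 RL=5 RR=7

duty β = stance ticks per leg = 6
FL: stance ticks = 6; W→S at t=5 → φ=15
FR: stance ticks = 6; W→S at t=0 → φ=0
RL: stance ticks = 6; W→S at t=15 → φ=5
RR: stance ticks = 6; W→S at t=13 → φ=7


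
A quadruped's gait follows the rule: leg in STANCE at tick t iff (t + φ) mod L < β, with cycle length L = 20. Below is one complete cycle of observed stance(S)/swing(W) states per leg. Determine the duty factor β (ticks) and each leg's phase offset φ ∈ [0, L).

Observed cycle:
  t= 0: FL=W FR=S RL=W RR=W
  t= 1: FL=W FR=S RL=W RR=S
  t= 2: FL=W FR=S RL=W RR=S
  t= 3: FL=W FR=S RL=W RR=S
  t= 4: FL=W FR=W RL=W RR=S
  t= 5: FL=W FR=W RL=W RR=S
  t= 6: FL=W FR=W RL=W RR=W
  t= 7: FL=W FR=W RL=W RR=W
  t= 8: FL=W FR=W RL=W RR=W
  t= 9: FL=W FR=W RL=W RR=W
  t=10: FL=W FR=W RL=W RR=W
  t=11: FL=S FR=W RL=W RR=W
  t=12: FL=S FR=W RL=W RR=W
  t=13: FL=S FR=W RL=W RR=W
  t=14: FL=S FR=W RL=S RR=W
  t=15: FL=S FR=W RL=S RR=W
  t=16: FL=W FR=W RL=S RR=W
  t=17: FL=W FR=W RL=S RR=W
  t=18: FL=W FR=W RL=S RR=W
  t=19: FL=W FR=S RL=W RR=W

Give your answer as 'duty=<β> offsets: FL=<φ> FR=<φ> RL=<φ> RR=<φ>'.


duty β = stance ticks per leg = 5
FL: stance ticks = 5; W→S at t=11 → φ=9
FR: stance ticks = 5; W→S at t=19 → φ=1
RL: stance ticks = 5; W→S at t=14 → φ=6
RR: stance ticks = 5; W→S at t=1 → φ=19

duty=5 offsets: FL=9 FR=1 RL=6 RR=19


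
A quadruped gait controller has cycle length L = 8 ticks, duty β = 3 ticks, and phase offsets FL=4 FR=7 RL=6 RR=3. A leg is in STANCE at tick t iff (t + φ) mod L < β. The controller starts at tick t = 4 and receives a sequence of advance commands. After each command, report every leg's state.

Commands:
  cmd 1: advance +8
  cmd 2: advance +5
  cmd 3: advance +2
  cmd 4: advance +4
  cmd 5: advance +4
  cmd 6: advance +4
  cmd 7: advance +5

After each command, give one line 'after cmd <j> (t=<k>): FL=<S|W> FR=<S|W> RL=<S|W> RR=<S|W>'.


after cmd 1 (t=12): FL=S FR=W RL=S RR=W
after cmd 2 (t=17): FL=W FR=S RL=W RR=W
after cmd 3 (t=19): FL=W FR=S RL=S RR=W
after cmd 4 (t=23): FL=W FR=W RL=W RR=S
after cmd 5 (t=27): FL=W FR=S RL=S RR=W
after cmd 6 (t=31): FL=W FR=W RL=W RR=S
after cmd 7 (t=36): FL=S FR=W RL=S RR=W

start t=4: FL=S FR=W RL=S RR=W
cmd 1: advance +8 → t=12, phase=(0,3,2,7) → FL=S FR=W RL=S RR=W
cmd 2: advance +5 → t=17, phase=(5,0,7,4) → FL=W FR=S RL=W RR=W
cmd 3: advance +2 → t=19, phase=(7,2,1,6) → FL=W FR=S RL=S RR=W
cmd 4: advance +4 → t=23, phase=(3,6,5,2) → FL=W FR=W RL=W RR=S
cmd 5: advance +4 → t=27, phase=(7,2,1,6) → FL=W FR=S RL=S RR=W
cmd 6: advance +4 → t=31, phase=(3,6,5,2) → FL=W FR=W RL=W RR=S
cmd 7: advance +5 → t=36, phase=(0,3,2,7) → FL=S FR=W RL=S RR=W


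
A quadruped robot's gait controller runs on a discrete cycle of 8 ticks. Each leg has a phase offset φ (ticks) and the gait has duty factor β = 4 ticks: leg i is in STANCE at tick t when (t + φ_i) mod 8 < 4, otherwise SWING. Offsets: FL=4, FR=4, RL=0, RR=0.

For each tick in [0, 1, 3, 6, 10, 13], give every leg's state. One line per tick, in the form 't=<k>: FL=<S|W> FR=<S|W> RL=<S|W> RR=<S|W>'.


t=0: phase=(4,4,0,0) vs β=4 → FL=W FR=W RL=S RR=S
t=1: phase=(5,5,1,1) vs β=4 → FL=W FR=W RL=S RR=S
t=3: phase=(7,7,3,3) vs β=4 → FL=W FR=W RL=S RR=S
t=6: phase=(2,2,6,6) vs β=4 → FL=S FR=S RL=W RR=W
t=10: phase=(6,6,2,2) vs β=4 → FL=W FR=W RL=S RR=S
t=13: phase=(1,1,5,5) vs β=4 → FL=S FR=S RL=W RR=W

t=0: FL=W FR=W RL=S RR=S
t=1: FL=W FR=W RL=S RR=S
t=3: FL=W FR=W RL=S RR=S
t=6: FL=S FR=S RL=W RR=W
t=10: FL=W FR=W RL=S RR=S
t=13: FL=S FR=S RL=W RR=W


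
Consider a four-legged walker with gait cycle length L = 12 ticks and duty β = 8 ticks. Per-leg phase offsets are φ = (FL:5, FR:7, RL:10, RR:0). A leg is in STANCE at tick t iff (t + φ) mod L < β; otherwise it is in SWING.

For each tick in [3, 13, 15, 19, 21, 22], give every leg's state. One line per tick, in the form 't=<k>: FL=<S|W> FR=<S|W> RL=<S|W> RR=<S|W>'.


t=3: phase=(8,10,1,3) vs β=8 → FL=W FR=W RL=S RR=S
t=13: phase=(6,8,11,1) vs β=8 → FL=S FR=W RL=W RR=S
t=15: phase=(8,10,1,3) vs β=8 → FL=W FR=W RL=S RR=S
t=19: phase=(0,2,5,7) vs β=8 → FL=S FR=S RL=S RR=S
t=21: phase=(2,4,7,9) vs β=8 → FL=S FR=S RL=S RR=W
t=22: phase=(3,5,8,10) vs β=8 → FL=S FR=S RL=W RR=W

t=3: FL=W FR=W RL=S RR=S
t=13: FL=S FR=W RL=W RR=S
t=15: FL=W FR=W RL=S RR=S
t=19: FL=S FR=S RL=S RR=S
t=21: FL=S FR=S RL=S RR=W
t=22: FL=S FR=S RL=W RR=W


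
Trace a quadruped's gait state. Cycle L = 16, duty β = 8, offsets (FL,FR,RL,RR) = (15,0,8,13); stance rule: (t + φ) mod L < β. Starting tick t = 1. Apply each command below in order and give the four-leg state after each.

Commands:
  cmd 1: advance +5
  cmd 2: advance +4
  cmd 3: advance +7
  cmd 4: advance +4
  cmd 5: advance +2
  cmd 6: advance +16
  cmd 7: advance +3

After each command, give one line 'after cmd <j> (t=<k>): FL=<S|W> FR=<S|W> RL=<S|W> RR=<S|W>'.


after cmd 1 (t=6): FL=S FR=S RL=W RR=S
after cmd 2 (t=10): FL=W FR=W RL=S RR=S
after cmd 3 (t=17): FL=S FR=S RL=W RR=W
after cmd 4 (t=21): FL=S FR=S RL=W RR=S
after cmd 5 (t=23): FL=S FR=S RL=W RR=S
after cmd 6 (t=39): FL=S FR=S RL=W RR=S
after cmd 7 (t=42): FL=W FR=W RL=S RR=S

start t=1: FL=S FR=S RL=W RR=W
cmd 1: advance +5 → t=6, phase=(5,6,14,3) → FL=S FR=S RL=W RR=S
cmd 2: advance +4 → t=10, phase=(9,10,2,7) → FL=W FR=W RL=S RR=S
cmd 3: advance +7 → t=17, phase=(0,1,9,14) → FL=S FR=S RL=W RR=W
cmd 4: advance +4 → t=21, phase=(4,5,13,2) → FL=S FR=S RL=W RR=S
cmd 5: advance +2 → t=23, phase=(6,7,15,4) → FL=S FR=S RL=W RR=S
cmd 6: advance +16 → t=39, phase=(6,7,15,4) → FL=S FR=S RL=W RR=S
cmd 7: advance +3 → t=42, phase=(9,10,2,7) → FL=W FR=W RL=S RR=S


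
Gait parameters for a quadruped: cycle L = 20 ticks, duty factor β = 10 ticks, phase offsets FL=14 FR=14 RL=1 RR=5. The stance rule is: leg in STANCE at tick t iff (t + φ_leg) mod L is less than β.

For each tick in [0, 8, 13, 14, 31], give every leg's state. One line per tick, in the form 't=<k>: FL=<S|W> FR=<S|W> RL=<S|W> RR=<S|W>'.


t=0: phase=(14,14,1,5) vs β=10 → FL=W FR=W RL=S RR=S
t=8: phase=(2,2,9,13) vs β=10 → FL=S FR=S RL=S RR=W
t=13: phase=(7,7,14,18) vs β=10 → FL=S FR=S RL=W RR=W
t=14: phase=(8,8,15,19) vs β=10 → FL=S FR=S RL=W RR=W
t=31: phase=(5,5,12,16) vs β=10 → FL=S FR=S RL=W RR=W

t=0: FL=W FR=W RL=S RR=S
t=8: FL=S FR=S RL=S RR=W
t=13: FL=S FR=S RL=W RR=W
t=14: FL=S FR=S RL=W RR=W
t=31: FL=S FR=S RL=W RR=W


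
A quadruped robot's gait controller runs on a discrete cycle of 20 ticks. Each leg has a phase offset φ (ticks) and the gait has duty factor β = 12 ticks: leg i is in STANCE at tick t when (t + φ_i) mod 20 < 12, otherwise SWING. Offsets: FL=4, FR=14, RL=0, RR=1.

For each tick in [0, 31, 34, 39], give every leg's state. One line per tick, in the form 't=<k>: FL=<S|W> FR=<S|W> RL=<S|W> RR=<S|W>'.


t=0: FL=S FR=W RL=S RR=S
t=31: FL=W FR=S RL=S RR=W
t=34: FL=W FR=S RL=W RR=W
t=39: FL=S FR=W RL=W RR=S

t=0: phase=(4,14,0,1) vs β=12 → FL=S FR=W RL=S RR=S
t=31: phase=(15,5,11,12) vs β=12 → FL=W FR=S RL=S RR=W
t=34: phase=(18,8,14,15) vs β=12 → FL=W FR=S RL=W RR=W
t=39: phase=(3,13,19,0) vs β=12 → FL=S FR=W RL=W RR=S


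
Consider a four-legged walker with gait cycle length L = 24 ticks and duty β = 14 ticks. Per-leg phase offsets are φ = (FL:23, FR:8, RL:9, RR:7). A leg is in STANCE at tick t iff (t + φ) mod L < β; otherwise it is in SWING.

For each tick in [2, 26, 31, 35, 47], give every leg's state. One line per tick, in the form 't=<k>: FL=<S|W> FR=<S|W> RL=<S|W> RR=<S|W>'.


t=2: FL=S FR=S RL=S RR=S
t=26: FL=S FR=S RL=S RR=S
t=31: FL=S FR=W RL=W RR=W
t=35: FL=S FR=W RL=W RR=W
t=47: FL=W FR=S RL=S RR=S

t=2: phase=(1,10,11,9) vs β=14 → FL=S FR=S RL=S RR=S
t=26: phase=(1,10,11,9) vs β=14 → FL=S FR=S RL=S RR=S
t=31: phase=(6,15,16,14) vs β=14 → FL=S FR=W RL=W RR=W
t=35: phase=(10,19,20,18) vs β=14 → FL=S FR=W RL=W RR=W
t=47: phase=(22,7,8,6) vs β=14 → FL=W FR=S RL=S RR=S


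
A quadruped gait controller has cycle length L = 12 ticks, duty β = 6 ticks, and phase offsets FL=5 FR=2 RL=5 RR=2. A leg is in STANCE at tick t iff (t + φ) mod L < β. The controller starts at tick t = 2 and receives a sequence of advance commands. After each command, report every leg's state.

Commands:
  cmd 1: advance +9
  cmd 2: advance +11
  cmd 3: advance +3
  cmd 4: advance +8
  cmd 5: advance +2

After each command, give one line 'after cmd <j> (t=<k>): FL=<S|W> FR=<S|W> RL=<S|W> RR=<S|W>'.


start t=2: FL=W FR=S RL=W RR=S
cmd 1: advance +9 → t=11, phase=(4,1,4,1) → FL=S FR=S RL=S RR=S
cmd 2: advance +11 → t=22, phase=(3,0,3,0) → FL=S FR=S RL=S RR=S
cmd 3: advance +3 → t=25, phase=(6,3,6,3) → FL=W FR=S RL=W RR=S
cmd 4: advance +8 → t=33, phase=(2,11,2,11) → FL=S FR=W RL=S RR=W
cmd 5: advance +2 → t=35, phase=(4,1,4,1) → FL=S FR=S RL=S RR=S

after cmd 1 (t=11): FL=S FR=S RL=S RR=S
after cmd 2 (t=22): FL=S FR=S RL=S RR=S
after cmd 3 (t=25): FL=W FR=S RL=W RR=S
after cmd 4 (t=33): FL=S FR=W RL=S RR=W
after cmd 5 (t=35): FL=S FR=S RL=S RR=S


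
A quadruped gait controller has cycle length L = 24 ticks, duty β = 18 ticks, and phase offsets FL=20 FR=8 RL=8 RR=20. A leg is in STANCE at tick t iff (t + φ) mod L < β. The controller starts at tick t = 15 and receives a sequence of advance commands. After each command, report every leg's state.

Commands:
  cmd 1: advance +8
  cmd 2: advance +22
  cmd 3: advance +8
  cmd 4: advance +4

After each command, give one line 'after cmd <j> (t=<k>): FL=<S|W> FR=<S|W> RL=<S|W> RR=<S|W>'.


after cmd 1 (t=23): FL=W FR=S RL=S RR=W
after cmd 2 (t=45): FL=S FR=S RL=S RR=S
after cmd 3 (t=53): FL=S FR=S RL=S RR=S
after cmd 4 (t=57): FL=S FR=S RL=S RR=S

start t=15: FL=S FR=W RL=W RR=S
cmd 1: advance +8 → t=23, phase=(19,7,7,19) → FL=W FR=S RL=S RR=W
cmd 2: advance +22 → t=45, phase=(17,5,5,17) → FL=S FR=S RL=S RR=S
cmd 3: advance +8 → t=53, phase=(1,13,13,1) → FL=S FR=S RL=S RR=S
cmd 4: advance +4 → t=57, phase=(5,17,17,5) → FL=S FR=S RL=S RR=S


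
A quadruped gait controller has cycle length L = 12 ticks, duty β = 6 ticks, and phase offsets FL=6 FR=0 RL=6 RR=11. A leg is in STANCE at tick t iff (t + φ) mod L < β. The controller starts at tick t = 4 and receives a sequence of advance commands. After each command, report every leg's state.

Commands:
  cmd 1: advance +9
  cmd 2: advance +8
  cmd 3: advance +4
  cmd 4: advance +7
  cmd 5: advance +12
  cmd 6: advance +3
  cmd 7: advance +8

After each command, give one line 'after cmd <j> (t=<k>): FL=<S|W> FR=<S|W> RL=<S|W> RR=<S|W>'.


after cmd 1 (t=13): FL=W FR=S RL=W RR=S
after cmd 2 (t=21): FL=S FR=W RL=S RR=W
after cmd 3 (t=25): FL=W FR=S RL=W RR=S
after cmd 4 (t=32): FL=S FR=W RL=S RR=W
after cmd 5 (t=44): FL=S FR=W RL=S RR=W
after cmd 6 (t=47): FL=S FR=W RL=S RR=W
after cmd 7 (t=55): FL=S FR=W RL=S RR=W

start t=4: FL=W FR=S RL=W RR=S
cmd 1: advance +9 → t=13, phase=(7,1,7,0) → FL=W FR=S RL=W RR=S
cmd 2: advance +8 → t=21, phase=(3,9,3,8) → FL=S FR=W RL=S RR=W
cmd 3: advance +4 → t=25, phase=(7,1,7,0) → FL=W FR=S RL=W RR=S
cmd 4: advance +7 → t=32, phase=(2,8,2,7) → FL=S FR=W RL=S RR=W
cmd 5: advance +12 → t=44, phase=(2,8,2,7) → FL=S FR=W RL=S RR=W
cmd 6: advance +3 → t=47, phase=(5,11,5,10) → FL=S FR=W RL=S RR=W
cmd 7: advance +8 → t=55, phase=(1,7,1,6) → FL=S FR=W RL=S RR=W


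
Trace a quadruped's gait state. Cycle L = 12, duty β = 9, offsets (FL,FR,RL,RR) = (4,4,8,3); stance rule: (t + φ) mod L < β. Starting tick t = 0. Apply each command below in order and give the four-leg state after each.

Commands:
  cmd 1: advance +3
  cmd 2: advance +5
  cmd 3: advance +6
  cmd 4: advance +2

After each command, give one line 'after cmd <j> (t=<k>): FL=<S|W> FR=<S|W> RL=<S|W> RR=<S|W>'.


start t=0: FL=S FR=S RL=S RR=S
cmd 1: advance +3 → t=3, phase=(7,7,11,6) → FL=S FR=S RL=W RR=S
cmd 2: advance +5 → t=8, phase=(0,0,4,11) → FL=S FR=S RL=S RR=W
cmd 3: advance +6 → t=14, phase=(6,6,10,5) → FL=S FR=S RL=W RR=S
cmd 4: advance +2 → t=16, phase=(8,8,0,7) → FL=S FR=S RL=S RR=S

after cmd 1 (t=3): FL=S FR=S RL=W RR=S
after cmd 2 (t=8): FL=S FR=S RL=S RR=W
after cmd 3 (t=14): FL=S FR=S RL=W RR=S
after cmd 4 (t=16): FL=S FR=S RL=S RR=S


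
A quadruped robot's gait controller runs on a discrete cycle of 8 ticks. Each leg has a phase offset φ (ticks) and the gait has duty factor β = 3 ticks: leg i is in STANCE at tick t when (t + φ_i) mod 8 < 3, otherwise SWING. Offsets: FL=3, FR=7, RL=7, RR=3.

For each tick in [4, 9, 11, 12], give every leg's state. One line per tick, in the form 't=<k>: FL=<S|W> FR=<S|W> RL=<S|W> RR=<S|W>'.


t=4: FL=W FR=W RL=W RR=W
t=9: FL=W FR=S RL=S RR=W
t=11: FL=W FR=S RL=S RR=W
t=12: FL=W FR=W RL=W RR=W

t=4: phase=(7,3,3,7) vs β=3 → FL=W FR=W RL=W RR=W
t=9: phase=(4,0,0,4) vs β=3 → FL=W FR=S RL=S RR=W
t=11: phase=(6,2,2,6) vs β=3 → FL=W FR=S RL=S RR=W
t=12: phase=(7,3,3,7) vs β=3 → FL=W FR=W RL=W RR=W


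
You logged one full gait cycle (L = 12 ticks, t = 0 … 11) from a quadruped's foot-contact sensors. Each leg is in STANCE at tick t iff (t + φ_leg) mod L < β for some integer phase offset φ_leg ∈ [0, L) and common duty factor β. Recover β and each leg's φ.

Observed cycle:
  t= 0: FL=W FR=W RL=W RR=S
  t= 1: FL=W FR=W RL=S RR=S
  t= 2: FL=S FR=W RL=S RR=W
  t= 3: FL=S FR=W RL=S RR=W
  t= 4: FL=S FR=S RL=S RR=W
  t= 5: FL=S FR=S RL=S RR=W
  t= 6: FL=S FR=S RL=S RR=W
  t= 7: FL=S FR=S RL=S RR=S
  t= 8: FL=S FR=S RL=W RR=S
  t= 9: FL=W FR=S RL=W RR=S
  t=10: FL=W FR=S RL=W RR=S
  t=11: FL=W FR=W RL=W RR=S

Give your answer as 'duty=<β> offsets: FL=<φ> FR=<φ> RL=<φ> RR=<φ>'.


duty β = stance ticks per leg = 7
FL: stance ticks = 7; W→S at t=2 → φ=10
FR: stance ticks = 7; W→S at t=4 → φ=8
RL: stance ticks = 7; W→S at t=1 → φ=11
RR: stance ticks = 7; W→S at t=7 → φ=5

duty=7 offsets: FL=10 FR=8 RL=11 RR=5


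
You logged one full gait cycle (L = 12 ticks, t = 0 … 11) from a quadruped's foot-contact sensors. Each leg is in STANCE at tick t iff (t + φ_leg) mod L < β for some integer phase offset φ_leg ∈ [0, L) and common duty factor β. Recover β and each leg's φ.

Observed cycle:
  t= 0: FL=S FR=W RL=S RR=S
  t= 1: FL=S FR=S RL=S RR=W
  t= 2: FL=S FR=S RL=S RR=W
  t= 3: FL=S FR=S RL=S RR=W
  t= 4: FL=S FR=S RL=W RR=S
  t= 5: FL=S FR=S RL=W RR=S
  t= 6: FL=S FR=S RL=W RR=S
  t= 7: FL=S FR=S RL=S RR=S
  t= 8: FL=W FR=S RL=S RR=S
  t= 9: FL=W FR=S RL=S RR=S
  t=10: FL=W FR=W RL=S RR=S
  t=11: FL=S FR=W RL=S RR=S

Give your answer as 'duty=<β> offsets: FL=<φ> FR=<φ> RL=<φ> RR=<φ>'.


duty=9 offsets: FL=1 FR=11 RL=5 RR=8

duty β = stance ticks per leg = 9
FL: stance ticks = 9; W→S at t=11 → φ=1
FR: stance ticks = 9; W→S at t=1 → φ=11
RL: stance ticks = 9; W→S at t=7 → φ=5
RR: stance ticks = 9; W→S at t=4 → φ=8


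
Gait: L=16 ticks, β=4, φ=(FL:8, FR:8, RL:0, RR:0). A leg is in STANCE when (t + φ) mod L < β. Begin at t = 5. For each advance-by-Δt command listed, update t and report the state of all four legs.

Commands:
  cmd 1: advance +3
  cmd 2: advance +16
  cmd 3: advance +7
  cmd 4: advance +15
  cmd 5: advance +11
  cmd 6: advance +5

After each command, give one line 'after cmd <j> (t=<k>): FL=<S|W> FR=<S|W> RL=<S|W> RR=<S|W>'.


after cmd 1 (t=8): FL=S FR=S RL=W RR=W
after cmd 2 (t=24): FL=S FR=S RL=W RR=W
after cmd 3 (t=31): FL=W FR=W RL=W RR=W
after cmd 4 (t=46): FL=W FR=W RL=W RR=W
after cmd 5 (t=57): FL=S FR=S RL=W RR=W
after cmd 6 (t=62): FL=W FR=W RL=W RR=W

start t=5: FL=W FR=W RL=W RR=W
cmd 1: advance +3 → t=8, phase=(0,0,8,8) → FL=S FR=S RL=W RR=W
cmd 2: advance +16 → t=24, phase=(0,0,8,8) → FL=S FR=S RL=W RR=W
cmd 3: advance +7 → t=31, phase=(7,7,15,15) → FL=W FR=W RL=W RR=W
cmd 4: advance +15 → t=46, phase=(6,6,14,14) → FL=W FR=W RL=W RR=W
cmd 5: advance +11 → t=57, phase=(1,1,9,9) → FL=S FR=S RL=W RR=W
cmd 6: advance +5 → t=62, phase=(6,6,14,14) → FL=W FR=W RL=W RR=W


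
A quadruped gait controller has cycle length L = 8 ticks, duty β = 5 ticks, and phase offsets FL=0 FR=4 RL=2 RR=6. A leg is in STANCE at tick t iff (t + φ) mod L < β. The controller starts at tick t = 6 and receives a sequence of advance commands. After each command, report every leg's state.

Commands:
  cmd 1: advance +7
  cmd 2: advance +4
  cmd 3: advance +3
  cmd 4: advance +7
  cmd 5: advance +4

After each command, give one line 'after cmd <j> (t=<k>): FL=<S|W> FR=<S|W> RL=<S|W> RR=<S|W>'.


after cmd 1 (t=13): FL=W FR=S RL=W RR=S
after cmd 2 (t=17): FL=S FR=W RL=S RR=W
after cmd 3 (t=20): FL=S FR=S RL=W RR=S
after cmd 4 (t=27): FL=S FR=W RL=W RR=S
after cmd 5 (t=31): FL=W FR=S RL=S RR=W

start t=6: FL=W FR=S RL=S RR=S
cmd 1: advance +7 → t=13, phase=(5,1,7,3) → FL=W FR=S RL=W RR=S
cmd 2: advance +4 → t=17, phase=(1,5,3,7) → FL=S FR=W RL=S RR=W
cmd 3: advance +3 → t=20, phase=(4,0,6,2) → FL=S FR=S RL=W RR=S
cmd 4: advance +7 → t=27, phase=(3,7,5,1) → FL=S FR=W RL=W RR=S
cmd 5: advance +4 → t=31, phase=(7,3,1,5) → FL=W FR=S RL=S RR=W


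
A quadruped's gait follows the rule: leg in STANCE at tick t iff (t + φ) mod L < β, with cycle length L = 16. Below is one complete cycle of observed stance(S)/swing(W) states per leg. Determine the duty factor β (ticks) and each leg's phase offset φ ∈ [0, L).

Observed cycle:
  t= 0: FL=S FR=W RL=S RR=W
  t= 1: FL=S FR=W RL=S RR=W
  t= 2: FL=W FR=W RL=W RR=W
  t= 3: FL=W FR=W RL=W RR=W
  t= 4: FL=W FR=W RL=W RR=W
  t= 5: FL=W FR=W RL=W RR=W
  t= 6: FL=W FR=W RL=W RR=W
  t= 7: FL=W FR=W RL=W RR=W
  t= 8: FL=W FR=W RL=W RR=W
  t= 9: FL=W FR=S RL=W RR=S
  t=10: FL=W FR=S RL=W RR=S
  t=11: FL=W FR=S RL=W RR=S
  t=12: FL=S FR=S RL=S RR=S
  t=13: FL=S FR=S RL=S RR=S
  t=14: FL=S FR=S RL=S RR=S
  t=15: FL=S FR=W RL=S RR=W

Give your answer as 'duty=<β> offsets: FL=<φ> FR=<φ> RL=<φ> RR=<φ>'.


duty=6 offsets: FL=4 FR=7 RL=4 RR=7

duty β = stance ticks per leg = 6
FL: stance ticks = 6; W→S at t=12 → φ=4
FR: stance ticks = 6; W→S at t=9 → φ=7
RL: stance ticks = 6; W→S at t=12 → φ=4
RR: stance ticks = 6; W→S at t=9 → φ=7


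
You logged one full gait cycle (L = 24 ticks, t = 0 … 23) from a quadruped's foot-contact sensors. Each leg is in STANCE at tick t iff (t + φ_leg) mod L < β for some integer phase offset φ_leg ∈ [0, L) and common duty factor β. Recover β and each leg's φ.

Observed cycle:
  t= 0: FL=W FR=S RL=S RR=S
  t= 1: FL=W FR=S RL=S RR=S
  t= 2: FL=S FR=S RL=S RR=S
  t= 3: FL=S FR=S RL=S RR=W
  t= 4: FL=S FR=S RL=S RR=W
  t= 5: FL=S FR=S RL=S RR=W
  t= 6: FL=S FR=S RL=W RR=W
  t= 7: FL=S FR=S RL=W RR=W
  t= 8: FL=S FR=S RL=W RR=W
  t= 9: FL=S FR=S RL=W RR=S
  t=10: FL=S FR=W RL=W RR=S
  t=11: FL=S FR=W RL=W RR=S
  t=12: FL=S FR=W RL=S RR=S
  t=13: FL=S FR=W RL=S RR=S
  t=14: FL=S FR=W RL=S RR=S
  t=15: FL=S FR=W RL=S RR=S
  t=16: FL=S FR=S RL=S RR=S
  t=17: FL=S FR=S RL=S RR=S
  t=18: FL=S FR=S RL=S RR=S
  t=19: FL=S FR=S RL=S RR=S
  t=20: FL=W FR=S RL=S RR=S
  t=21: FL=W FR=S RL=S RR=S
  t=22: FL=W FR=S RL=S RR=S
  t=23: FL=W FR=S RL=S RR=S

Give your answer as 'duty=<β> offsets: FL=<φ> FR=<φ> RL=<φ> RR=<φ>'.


duty β = stance ticks per leg = 18
FL: stance ticks = 18; W→S at t=2 → φ=22
FR: stance ticks = 18; W→S at t=16 → φ=8
RL: stance ticks = 18; W→S at t=12 → φ=12
RR: stance ticks = 18; W→S at t=9 → φ=15

duty=18 offsets: FL=22 FR=8 RL=12 RR=15


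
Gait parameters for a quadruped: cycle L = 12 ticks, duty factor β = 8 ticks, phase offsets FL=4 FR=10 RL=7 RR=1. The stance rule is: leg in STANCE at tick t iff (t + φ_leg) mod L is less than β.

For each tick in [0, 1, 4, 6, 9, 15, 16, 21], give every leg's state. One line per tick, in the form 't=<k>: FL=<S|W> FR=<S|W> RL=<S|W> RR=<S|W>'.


t=0: phase=(4,10,7,1) vs β=8 → FL=S FR=W RL=S RR=S
t=1: phase=(5,11,8,2) vs β=8 → FL=S FR=W RL=W RR=S
t=4: phase=(8,2,11,5) vs β=8 → FL=W FR=S RL=W RR=S
t=6: phase=(10,4,1,7) vs β=8 → FL=W FR=S RL=S RR=S
t=9: phase=(1,7,4,10) vs β=8 → FL=S FR=S RL=S RR=W
t=15: phase=(7,1,10,4) vs β=8 → FL=S FR=S RL=W RR=S
t=16: phase=(8,2,11,5) vs β=8 → FL=W FR=S RL=W RR=S
t=21: phase=(1,7,4,10) vs β=8 → FL=S FR=S RL=S RR=W

t=0: FL=S FR=W RL=S RR=S
t=1: FL=S FR=W RL=W RR=S
t=4: FL=W FR=S RL=W RR=S
t=6: FL=W FR=S RL=S RR=S
t=9: FL=S FR=S RL=S RR=W
t=15: FL=S FR=S RL=W RR=S
t=16: FL=W FR=S RL=W RR=S
t=21: FL=S FR=S RL=S RR=W


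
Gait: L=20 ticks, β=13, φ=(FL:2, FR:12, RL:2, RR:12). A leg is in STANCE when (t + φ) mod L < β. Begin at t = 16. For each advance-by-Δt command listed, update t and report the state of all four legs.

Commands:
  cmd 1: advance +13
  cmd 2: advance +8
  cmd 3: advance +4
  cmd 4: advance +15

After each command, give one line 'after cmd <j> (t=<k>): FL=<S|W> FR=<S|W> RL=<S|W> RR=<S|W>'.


after cmd 1 (t=29): FL=S FR=S RL=S RR=S
after cmd 2 (t=37): FL=W FR=S RL=W RR=S
after cmd 3 (t=41): FL=S FR=W RL=S RR=W
after cmd 4 (t=56): FL=W FR=S RL=W RR=S

start t=16: FL=W FR=S RL=W RR=S
cmd 1: advance +13 → t=29, phase=(11,1,11,1) → FL=S FR=S RL=S RR=S
cmd 2: advance +8 → t=37, phase=(19,9,19,9) → FL=W FR=S RL=W RR=S
cmd 3: advance +4 → t=41, phase=(3,13,3,13) → FL=S FR=W RL=S RR=W
cmd 4: advance +15 → t=56, phase=(18,8,18,8) → FL=W FR=S RL=W RR=S
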